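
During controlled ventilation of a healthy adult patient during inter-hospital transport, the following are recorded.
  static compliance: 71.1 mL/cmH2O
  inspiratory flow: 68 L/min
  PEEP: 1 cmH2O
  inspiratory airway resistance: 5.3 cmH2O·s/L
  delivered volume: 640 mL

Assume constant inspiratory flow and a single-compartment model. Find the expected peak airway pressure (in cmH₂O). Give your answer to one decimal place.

Flow: 68 L/min ÷ 60 = 1.1333 L/s.
Equation of motion (constant flow): PIP = Vt/C + R·V̇ + PEEP.
PIP = 640/71.1 + 5.3×1.1333 + 1 = 9.001 + 6.006 + 1 = 16.007 cmH2O.

16.0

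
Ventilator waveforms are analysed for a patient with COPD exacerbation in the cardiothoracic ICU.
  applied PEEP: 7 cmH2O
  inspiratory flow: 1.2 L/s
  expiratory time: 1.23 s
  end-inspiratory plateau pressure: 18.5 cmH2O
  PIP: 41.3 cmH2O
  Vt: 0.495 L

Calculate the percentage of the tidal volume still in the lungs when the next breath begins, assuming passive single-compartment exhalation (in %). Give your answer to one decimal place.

22.2

R = (PIP − Pplat)/V̇ = (41.3 − 18.5) / 1.2 = 22.8/1.2 = 19.0 cmH2O·s/L.
C = Vt/(Pplat − PEEP) = 495.0 / (18.5 − 7) = 495.0/11.5 = 43.043 mL/cmH2O.
τ = R × C = 19.0 × 0.04304 L/cmH2O = 0.8178 s.
Fraction remaining at end-expiration = e^(−Te/τ) = e^(−1.23/0.8178) = 0.2222 → 22.22%.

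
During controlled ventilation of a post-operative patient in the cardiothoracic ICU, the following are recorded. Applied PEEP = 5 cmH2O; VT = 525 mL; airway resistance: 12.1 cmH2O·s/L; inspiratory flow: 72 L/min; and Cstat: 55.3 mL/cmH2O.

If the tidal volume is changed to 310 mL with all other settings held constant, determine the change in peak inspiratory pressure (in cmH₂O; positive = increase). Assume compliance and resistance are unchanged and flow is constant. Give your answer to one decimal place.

PIP = Vt/C + R·V̇ + PEEP (constant-flow equation of motion).
Only the elastic term changes: ΔPIP = ΔVt / C = (310 − 525) / 55.3 = -3.888 cmH2O.

-3.9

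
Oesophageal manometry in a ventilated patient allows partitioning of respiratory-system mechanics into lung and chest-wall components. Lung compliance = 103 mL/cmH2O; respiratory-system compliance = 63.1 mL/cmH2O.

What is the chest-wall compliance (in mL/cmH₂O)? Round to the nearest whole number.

1/Ccw = 1/Crs − 1/CL.
1/Ccw = 1/63.1 − 1/103 = 0.006139.
Ccw = 162.89 mL/cmH2O.

163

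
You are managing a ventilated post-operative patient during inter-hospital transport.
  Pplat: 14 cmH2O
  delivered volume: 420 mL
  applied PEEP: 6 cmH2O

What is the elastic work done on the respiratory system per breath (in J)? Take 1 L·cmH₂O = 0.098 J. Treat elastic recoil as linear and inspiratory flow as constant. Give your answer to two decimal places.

0.16

Elastic work ≈ ½ × (Pplat − PEEP) × Vt = 0.5 × (14 − 6) × 0.420 L = 0.5 × 8.0 × 0.420 = 1.68 L·cmH2O.
× 0.098 J/(L·cmH2O) → 0.1646 J.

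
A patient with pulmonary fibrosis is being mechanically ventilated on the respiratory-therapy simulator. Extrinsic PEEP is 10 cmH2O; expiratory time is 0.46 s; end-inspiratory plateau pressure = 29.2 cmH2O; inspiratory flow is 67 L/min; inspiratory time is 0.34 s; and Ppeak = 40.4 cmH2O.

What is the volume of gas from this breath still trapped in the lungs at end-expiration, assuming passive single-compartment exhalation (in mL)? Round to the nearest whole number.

Flow: 67 L/min ÷ 60 = 1.1167 L/s.
Vt = flow × Ti = 1.1167 L/s × 0.34 s × 1000 mL/L = 379.68 mL.
R = (PIP − Pplat)/V̇ = (40.4 − 29.2) / 1.1167 = 11.2/1.1167 = 10.03 cmH2O·s/L.
C = Vt/(Pplat − PEEP) = 379.68 / (29.2 − 10) = 379.68/19.2 = 19.775 mL/cmH2O.
τ = R × C = 10.03 × 0.01978 L/cmH2O = 0.1984 s.
Fraction remaining = e^(−Te/τ) = e^(−0.46/0.1984) = 0.09842.
Trapped volume = 379.68 × 0.09842 = 37.368 mL.

37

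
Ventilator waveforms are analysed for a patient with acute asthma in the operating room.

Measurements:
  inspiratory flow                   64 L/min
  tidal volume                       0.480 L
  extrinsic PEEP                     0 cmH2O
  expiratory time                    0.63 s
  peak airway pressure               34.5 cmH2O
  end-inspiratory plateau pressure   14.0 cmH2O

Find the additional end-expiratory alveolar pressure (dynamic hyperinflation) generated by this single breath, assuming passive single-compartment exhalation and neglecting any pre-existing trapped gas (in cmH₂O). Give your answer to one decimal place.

5.4

Flow: 64 L/min ÷ 60 = 1.0667 L/s.
R = (PIP − Pplat)/V̇ = (34.5 − 14.0) / 1.0667 = 20.5/1.0667 = 19.218 cmH2O·s/L.
C = Vt/(Pplat − PEEP) = 480.0 / (14.0 − 0) = 480.0/14.0 = 34.286 mL/cmH2O.
τ = R × C = 19.218 × 0.03429 L/cmH2O = 0.659 s.
Fraction remaining = e^(−Te/τ) = e^(−0.63/0.659) = 0.3844; trapped volume = 480.0 × 0.3844 = 184.51 mL.
Additional alveolar pressure from trapping ≈ V_trapped / C = 184.51 / 34.286 = 5.381 cmH2O.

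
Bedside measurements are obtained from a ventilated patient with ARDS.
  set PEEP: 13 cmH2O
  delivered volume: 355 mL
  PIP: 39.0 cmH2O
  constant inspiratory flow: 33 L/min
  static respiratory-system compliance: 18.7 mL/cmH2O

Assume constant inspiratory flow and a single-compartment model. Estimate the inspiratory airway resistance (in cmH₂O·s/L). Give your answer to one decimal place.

12.8

Flow: 33 L/min ÷ 60 = 0.55 L/s.
Equation of motion (constant flow): PIP = Vt/C + R·V̇ + PEEP.
R·V̇ = PIP − Vt/C − PEEP = 39.0 − 355/18.7 − 13 = 39.0 − 18.984 − 13 = 7.016 cmH2O.
R = 7.016 / 0.55 = 12.756 cmH2O·s/L.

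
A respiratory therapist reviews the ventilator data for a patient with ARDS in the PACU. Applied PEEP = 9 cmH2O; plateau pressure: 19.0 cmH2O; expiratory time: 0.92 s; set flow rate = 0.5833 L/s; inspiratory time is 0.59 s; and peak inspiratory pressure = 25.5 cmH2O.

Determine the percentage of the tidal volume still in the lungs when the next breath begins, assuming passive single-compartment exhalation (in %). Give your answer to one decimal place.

9.1

Vt = flow × Ti = 0.5833 L/s × 0.59 s × 1000 mL/L = 344.15 mL.
R = (PIP − Pplat)/V̇ = (25.5 − 19.0) / 0.5833 = 6.5/0.5833 = 11.143 cmH2O·s/L.
C = Vt/(Pplat − PEEP) = 344.15 / (19.0 − 9) = 344.15/10.0 = 34.415 mL/cmH2O.
τ = R × C = 11.143 × 0.03442 L/cmH2O = 0.3835 s.
Fraction remaining at end-expiration = e^(−Te/τ) = e^(−0.92/0.3835) = 0.09081 → 9.081%.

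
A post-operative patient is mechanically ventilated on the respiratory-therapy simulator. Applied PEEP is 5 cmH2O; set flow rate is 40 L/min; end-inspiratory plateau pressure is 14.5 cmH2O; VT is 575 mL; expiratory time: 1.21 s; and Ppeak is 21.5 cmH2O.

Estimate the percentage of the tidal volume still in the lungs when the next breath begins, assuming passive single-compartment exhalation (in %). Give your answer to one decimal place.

14.9

Flow: 40 L/min ÷ 60 = 0.6667 L/s.
R = (PIP − Pplat)/V̇ = (21.5 − 14.5) / 0.6667 = 7.0/0.6667 = 10.499 cmH2O·s/L.
C = Vt/(Pplat − PEEP) = 575.0 / (14.5 − 5) = 575.0/9.5 = 60.526 mL/cmH2O.
τ = R × C = 10.499 × 0.06053 L/cmH2O = 0.6355 s.
Fraction remaining at end-expiration = e^(−Te/τ) = e^(−1.21/0.6355) = 0.149 → 14.9%.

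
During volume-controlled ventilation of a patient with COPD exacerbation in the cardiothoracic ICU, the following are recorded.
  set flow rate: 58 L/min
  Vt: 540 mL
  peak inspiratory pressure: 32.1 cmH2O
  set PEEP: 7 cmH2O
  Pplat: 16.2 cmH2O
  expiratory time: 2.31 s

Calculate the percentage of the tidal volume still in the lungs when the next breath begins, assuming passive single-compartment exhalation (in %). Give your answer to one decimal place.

Flow: 58 L/min ÷ 60 = 0.9667 L/s.
R = (PIP − Pplat)/V̇ = (32.1 − 16.2) / 0.9667 = 15.9/0.9667 = 16.448 cmH2O·s/L.
C = Vt/(Pplat − PEEP) = 540.0 / (16.2 − 7) = 540.0/9.2 = 58.696 mL/cmH2O.
τ = R × C = 16.448 × 0.0587 L/cmH2O = 0.9655 s.
Fraction remaining at end-expiration = e^(−Te/τ) = e^(−2.31/0.9655) = 0.0914 → 9.14%.

9.1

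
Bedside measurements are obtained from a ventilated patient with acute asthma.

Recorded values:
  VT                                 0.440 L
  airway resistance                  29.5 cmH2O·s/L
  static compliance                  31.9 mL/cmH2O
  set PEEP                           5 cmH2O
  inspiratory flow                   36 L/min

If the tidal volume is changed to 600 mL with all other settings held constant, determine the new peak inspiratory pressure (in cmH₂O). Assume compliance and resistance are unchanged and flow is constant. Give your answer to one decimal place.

Flow: 36 L/min ÷ 60 = 0.6 L/s.
PIP = Vt/C + R·V̇ + PEEP (constant-flow equation of motion).
Only the elastic term changes: ΔPIP = ΔVt / C = (600 − 440) / 31.9 = 5.016 cmH2O.
Original PIP = 440/31.9 + 29.5×0.6 + 5 = 36.493 cmH2O; new PIP = 36.493 + (5.016) = 41.509 cmH2O.

41.5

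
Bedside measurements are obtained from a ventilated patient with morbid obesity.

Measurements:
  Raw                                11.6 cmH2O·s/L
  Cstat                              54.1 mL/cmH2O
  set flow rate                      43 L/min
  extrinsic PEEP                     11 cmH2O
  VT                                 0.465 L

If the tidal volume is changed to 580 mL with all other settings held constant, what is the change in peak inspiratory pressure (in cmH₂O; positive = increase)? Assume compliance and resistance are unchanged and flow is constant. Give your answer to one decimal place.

PIP = Vt/C + R·V̇ + PEEP (constant-flow equation of motion).
Only the elastic term changes: ΔPIP = ΔVt / C = (580 − 465) / 54.1 = 2.126 cmH2O.

2.1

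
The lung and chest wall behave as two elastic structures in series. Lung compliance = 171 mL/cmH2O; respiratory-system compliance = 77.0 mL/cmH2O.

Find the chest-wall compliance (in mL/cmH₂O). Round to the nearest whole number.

1/Ccw = 1/Crs − 1/CL.
1/Ccw = 1/77.0 − 1/171 = 0.007139.
Ccw = 140.08 mL/cmH2O.

140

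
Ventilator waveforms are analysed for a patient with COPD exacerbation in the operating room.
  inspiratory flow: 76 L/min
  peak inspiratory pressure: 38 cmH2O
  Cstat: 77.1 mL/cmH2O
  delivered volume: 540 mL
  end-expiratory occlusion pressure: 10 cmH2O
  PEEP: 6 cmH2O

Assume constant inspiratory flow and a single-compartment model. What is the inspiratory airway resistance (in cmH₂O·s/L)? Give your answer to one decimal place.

Flow: 76 L/min ÷ 60 = 1.2667 L/s.
Total PEEP = 10 cmH2O (set 6 + intrinsic 4); this is the baseline alveolar pressure.
Equation of motion (constant flow): PIP = Vt/C + R·V̇ + PEEP.
R·V̇ = PIP − Vt/C − PEEP = 38 − 540/77.1 − 10 = 38 − 7.004 − 10 = 20.996 cmH2O.
R = 20.996 / 1.2667 = 16.575 cmH2O·s/L.

16.6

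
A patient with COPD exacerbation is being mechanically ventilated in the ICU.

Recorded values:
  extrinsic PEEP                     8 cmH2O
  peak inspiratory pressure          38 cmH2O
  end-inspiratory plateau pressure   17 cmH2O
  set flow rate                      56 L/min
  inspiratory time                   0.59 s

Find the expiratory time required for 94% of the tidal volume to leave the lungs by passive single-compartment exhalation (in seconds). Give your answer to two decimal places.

Flow: 56 L/min ÷ 60 = 0.9333 L/s.
Vt = flow × Ti = 0.9333 L/s × 0.59 s × 1000 mL/L = 550.65 mL.
R = (PIP − Pplat)/V̇ = (38 − 17) / 0.9333 = 21.0/0.9333 = 22.501 cmH2O·s/L.
C = Vt/(Pplat − PEEP) = 550.65 / (17 − 8) = 550.65/9.0 = 61.183 mL/cmH2O.
τ = R × C = 22.501 × 0.06118 L/cmH2O = 1.377 s.
t = −τ·ln(1 − 0.94) = −1.377·ln(0.06) = 3.874 s.

3.87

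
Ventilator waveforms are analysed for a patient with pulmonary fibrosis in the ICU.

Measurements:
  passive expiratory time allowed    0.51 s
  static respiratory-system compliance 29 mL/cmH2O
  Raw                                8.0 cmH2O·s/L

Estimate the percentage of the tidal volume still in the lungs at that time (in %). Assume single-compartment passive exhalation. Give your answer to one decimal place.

τ = R × C = 8.0 × 29 mL/cmH2O = 8.0 × 0.029 L/cmH2O = 0.232 s.
Passive exhalation: V(t)/V₀ = e^(−t/τ) = e^(−0.51/0.232) = 0.111.
Fraction remaining = 0.111 → 11.1%.

11.1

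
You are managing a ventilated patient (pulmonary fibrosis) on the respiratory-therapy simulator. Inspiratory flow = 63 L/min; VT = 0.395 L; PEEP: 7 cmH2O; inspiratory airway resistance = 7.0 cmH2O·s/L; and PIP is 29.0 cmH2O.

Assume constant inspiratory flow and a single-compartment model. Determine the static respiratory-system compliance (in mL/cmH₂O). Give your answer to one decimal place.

27.0

Flow: 63 L/min ÷ 60 = 1.05 L/s.
Equation of motion (constant flow): PIP = Vt/C + R·V̇ + PEEP.
Vt/C = PIP − R·V̇ − PEEP = 29.0 − 7.0×1.05 − 7 = 29.0 − 7.35 − 7 = 14.65 cmH2O.
C = Vt / 14.65 = 395 / 14.65 = 26.962 mL/cmH2O.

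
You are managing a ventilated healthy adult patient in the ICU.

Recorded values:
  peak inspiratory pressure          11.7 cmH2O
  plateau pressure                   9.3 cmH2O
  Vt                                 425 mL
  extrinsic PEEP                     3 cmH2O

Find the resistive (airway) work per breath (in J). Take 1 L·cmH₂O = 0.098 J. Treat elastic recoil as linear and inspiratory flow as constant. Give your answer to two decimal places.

0.10

With constant inspiratory flow the resistive pressure is constant at PIP − Pplat = 11.7 − 9.3 = 2.4 cmH2O, so resistive work = 2.4 × 0.425 = 1.02 L·cmH2O.
× 0.098 J/(L·cmH2O) → 0.09996 J.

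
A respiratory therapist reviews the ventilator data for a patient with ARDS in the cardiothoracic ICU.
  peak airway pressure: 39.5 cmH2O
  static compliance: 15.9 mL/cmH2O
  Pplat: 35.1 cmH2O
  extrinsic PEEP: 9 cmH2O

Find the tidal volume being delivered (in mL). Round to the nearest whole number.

Vt = Cstat × (Pplat − PEEP) = 15.9 × (35.1 − 9) = 15.9 × 26.1 = 414.99 mL.

415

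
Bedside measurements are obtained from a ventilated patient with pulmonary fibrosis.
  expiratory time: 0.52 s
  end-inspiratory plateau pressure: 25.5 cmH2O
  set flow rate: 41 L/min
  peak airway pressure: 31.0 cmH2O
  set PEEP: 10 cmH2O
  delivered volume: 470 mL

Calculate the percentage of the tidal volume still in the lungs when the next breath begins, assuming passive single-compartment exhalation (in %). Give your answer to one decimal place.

11.9

Flow: 41 L/min ÷ 60 = 0.6833 L/s.
R = (PIP − Pplat)/V̇ = (31.0 − 25.5) / 0.6833 = 5.5/0.6833 = 8.049 cmH2O·s/L.
C = Vt/(Pplat − PEEP) = 470.0 / (25.5 − 10) = 470.0/15.5 = 30.323 mL/cmH2O.
τ = R × C = 8.049 × 0.03032 L/cmH2O = 0.244 s.
Fraction remaining at end-expiration = e^(−Te/τ) = e^(−0.52/0.244) = 0.1187 → 11.87%.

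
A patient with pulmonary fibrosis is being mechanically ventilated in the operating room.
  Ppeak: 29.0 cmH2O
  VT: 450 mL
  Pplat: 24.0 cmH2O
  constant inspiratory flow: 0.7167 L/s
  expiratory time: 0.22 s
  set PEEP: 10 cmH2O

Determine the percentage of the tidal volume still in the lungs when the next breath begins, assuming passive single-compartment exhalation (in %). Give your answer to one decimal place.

R = (PIP − Pplat)/V̇ = (29.0 − 24.0) / 0.7167 = 5.0/0.7167 = 6.976 cmH2O·s/L.
C = Vt/(Pplat − PEEP) = 450.0 / (24.0 − 10) = 450.0/14.0 = 32.143 mL/cmH2O.
τ = R × C = 6.976 × 0.03214 L/cmH2O = 0.2242 s.
Fraction remaining at end-expiration = e^(−Te/τ) = e^(−0.22/0.2242) = 0.3748 → 37.48%.

37.5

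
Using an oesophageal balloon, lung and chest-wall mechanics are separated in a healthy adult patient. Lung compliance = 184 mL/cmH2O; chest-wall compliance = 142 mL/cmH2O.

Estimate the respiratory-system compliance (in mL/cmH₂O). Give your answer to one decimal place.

Lung and chest wall are elastances in series: 1/Crs = 1/CL + 1/Ccw.
1/Crs = 1/184 + 1/142 = 0.01248.
Crs = 80.128 mL/cmH2O.

80.1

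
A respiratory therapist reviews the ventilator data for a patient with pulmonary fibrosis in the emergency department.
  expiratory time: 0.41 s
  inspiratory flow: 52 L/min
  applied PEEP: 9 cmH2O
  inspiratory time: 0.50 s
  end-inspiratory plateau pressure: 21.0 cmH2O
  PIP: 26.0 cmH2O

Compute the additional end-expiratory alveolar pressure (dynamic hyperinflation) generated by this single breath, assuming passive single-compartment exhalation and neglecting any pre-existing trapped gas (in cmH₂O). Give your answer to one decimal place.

1.7

Flow: 52 L/min ÷ 60 = 0.8667 L/s.
Vt = flow × Ti = 0.8667 L/s × 0.50 s × 1000 mL/L = 433.35 mL.
R = (PIP − Pplat)/V̇ = (26.0 − 21.0) / 0.8667 = 5.0/0.8667 = 5.769 cmH2O·s/L.
C = Vt/(Pplat − PEEP) = 433.35 / (21.0 − 9) = 433.35/12.0 = 36.113 mL/cmH2O.
τ = R × C = 5.769 × 0.03611 L/cmH2O = 0.2083 s.
Fraction remaining = e^(−Te/τ) = e^(−0.41/0.2083) = 0.1397; trapped volume = 433.35 × 0.1397 = 60.539 mL.
Additional alveolar pressure from trapping ≈ V_trapped / C = 60.539 / 36.113 = 1.676 cmH2O.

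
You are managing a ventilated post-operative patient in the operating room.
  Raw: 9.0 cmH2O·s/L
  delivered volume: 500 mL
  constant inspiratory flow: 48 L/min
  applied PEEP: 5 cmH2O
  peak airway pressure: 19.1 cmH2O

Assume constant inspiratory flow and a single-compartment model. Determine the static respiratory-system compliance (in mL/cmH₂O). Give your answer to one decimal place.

Flow: 48 L/min ÷ 60 = 0.8 L/s.
Equation of motion (constant flow): PIP = Vt/C + R·V̇ + PEEP.
Vt/C = PIP − R·V̇ − PEEP = 19.1 − 9.0×0.8 − 5 = 19.1 − 7.2 − 5 = 6.9 cmH2O.
C = Vt / 6.9 = 500 / 6.9 = 72.464 mL/cmH2O.

72.5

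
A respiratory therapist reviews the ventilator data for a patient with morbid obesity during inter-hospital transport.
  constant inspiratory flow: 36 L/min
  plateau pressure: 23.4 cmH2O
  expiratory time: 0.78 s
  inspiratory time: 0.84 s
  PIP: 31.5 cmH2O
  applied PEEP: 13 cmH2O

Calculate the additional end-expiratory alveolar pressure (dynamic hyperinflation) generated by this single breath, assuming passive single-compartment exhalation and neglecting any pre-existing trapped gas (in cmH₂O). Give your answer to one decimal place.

Flow: 36 L/min ÷ 60 = 0.6 L/s.
Vt = flow × Ti = 0.6 L/s × 0.84 s × 1000 mL/L = 504.0 mL.
R = (PIP − Pplat)/V̇ = (31.5 − 23.4) / 0.6 = 8.1/0.6 = 13.5 cmH2O·s/L.
C = Vt/(Pplat − PEEP) = 504.0 / (23.4 − 13) = 504.0/10.4 = 48.462 mL/cmH2O.
τ = R × C = 13.5 × 0.04846 L/cmH2O = 0.6542 s.
Fraction remaining = e^(−Te/τ) = e^(−0.78/0.6542) = 0.3035; trapped volume = 504.0 × 0.3035 = 152.96 mL.
Additional alveolar pressure from trapping ≈ V_trapped / C = 152.96 / 48.462 = 3.156 cmH2O.

3.2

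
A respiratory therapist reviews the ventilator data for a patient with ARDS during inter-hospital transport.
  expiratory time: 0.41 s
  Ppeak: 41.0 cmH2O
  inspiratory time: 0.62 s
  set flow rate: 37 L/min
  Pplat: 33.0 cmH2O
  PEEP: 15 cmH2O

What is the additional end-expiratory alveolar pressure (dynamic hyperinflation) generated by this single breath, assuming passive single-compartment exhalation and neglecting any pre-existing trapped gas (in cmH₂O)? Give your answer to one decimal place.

4.1

Flow: 37 L/min ÷ 60 = 0.6167 L/s.
Vt = flow × Ti = 0.6167 L/s × 0.62 s × 1000 mL/L = 382.35 mL.
R = (PIP − Pplat)/V̇ = (41.0 − 33.0) / 0.6167 = 8.0/0.6167 = 12.972 cmH2O·s/L.
C = Vt/(Pplat − PEEP) = 382.35 / (33.0 − 15) = 382.35/18.0 = 21.242 mL/cmH2O.
τ = R × C = 12.972 × 0.02124 L/cmH2O = 0.2755 s.
Fraction remaining = e^(−Te/τ) = e^(−0.41/0.2755) = 0.2258; trapped volume = 382.35 × 0.2258 = 86.335 mL.
Additional alveolar pressure from trapping ≈ V_trapped / C = 86.335 / 21.242 = 4.064 cmH2O.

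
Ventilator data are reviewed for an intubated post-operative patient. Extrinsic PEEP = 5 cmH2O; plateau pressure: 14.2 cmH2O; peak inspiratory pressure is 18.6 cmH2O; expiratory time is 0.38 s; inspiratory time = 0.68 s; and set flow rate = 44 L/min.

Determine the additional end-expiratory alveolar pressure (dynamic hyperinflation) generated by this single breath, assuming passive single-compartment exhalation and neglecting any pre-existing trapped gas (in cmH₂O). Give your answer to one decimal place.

2.9

Flow: 44 L/min ÷ 60 = 0.7333 L/s.
Vt = flow × Ti = 0.7333 L/s × 0.68 s × 1000 mL/L = 498.64 mL.
R = (PIP − Pplat)/V̇ = (18.6 − 14.2) / 0.7333 = 4.4/0.7333 = 6.0 cmH2O·s/L.
C = Vt/(Pplat − PEEP) = 498.64 / (14.2 − 5) = 498.64/9.2 = 54.2 mL/cmH2O.
τ = R × C = 6.0 × 0.0542 L/cmH2O = 0.3252 s.
Fraction remaining = e^(−Te/τ) = e^(−0.38/0.3252) = 0.3108; trapped volume = 498.64 × 0.3108 = 154.98 mL.
Additional alveolar pressure from trapping ≈ V_trapped / C = 154.98 / 54.2 = 2.859 cmH2O.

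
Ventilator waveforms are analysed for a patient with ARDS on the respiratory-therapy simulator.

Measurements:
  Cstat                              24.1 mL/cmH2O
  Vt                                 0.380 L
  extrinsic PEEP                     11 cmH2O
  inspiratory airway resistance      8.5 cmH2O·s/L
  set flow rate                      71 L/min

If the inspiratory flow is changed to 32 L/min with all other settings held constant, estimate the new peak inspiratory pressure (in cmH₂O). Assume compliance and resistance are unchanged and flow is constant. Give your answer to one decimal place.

Flow: 71 L/min ÷ 60 = 1.1833 L/s.
New flow: 32 L/min ÷ 60 = 0.5333 L/s.
PIP = Vt/C + R·V̇ + PEEP (constant-flow equation of motion).
Only the resistive term changes: ΔPIP = R × ΔV̇ = 8.5 × (0.5333 − 1.1833) = 8.5 × -0.65 = -5.525 cmH2O.
Original PIP = 380/24.1 + 8.5×1.1833 + 11 = 36.826 cmH2O; new PIP = 36.826 + (-5.525) = 31.301 cmH2O.

31.3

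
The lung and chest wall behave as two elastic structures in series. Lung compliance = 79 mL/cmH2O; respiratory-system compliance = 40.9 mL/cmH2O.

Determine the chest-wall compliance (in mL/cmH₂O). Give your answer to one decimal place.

1/Ccw = 1/Crs − 1/CL.
1/Ccw = 1/40.9 − 1/79 = 0.01179.
Ccw = 84.818 mL/cmH2O.

84.8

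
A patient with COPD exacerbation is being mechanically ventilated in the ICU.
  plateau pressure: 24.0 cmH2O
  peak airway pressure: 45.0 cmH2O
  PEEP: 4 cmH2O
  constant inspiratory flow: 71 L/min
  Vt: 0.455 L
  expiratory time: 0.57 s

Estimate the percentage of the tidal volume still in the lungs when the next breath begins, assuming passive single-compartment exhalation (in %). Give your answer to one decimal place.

24.4

Flow: 71 L/min ÷ 60 = 1.1833 L/s.
R = (PIP − Pplat)/V̇ = (45.0 − 24.0) / 1.1833 = 21.0/1.1833 = 17.747 cmH2O·s/L.
C = Vt/(Pplat − PEEP) = 455.0 / (24.0 − 4) = 455.0/20.0 = 22.75 mL/cmH2O.
τ = R × C = 17.747 × 0.02275 L/cmH2O = 0.4037 s.
Fraction remaining at end-expiration = e^(−Te/τ) = e^(−0.57/0.4037) = 0.2437 → 24.37%.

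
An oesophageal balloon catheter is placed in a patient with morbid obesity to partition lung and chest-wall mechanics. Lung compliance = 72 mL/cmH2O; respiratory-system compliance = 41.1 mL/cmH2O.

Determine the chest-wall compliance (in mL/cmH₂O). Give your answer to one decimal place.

95.8

1/Ccw = 1/Crs − 1/CL.
1/Ccw = 1/41.1 − 1/72 = 0.01044.
Ccw = 95.785 mL/cmH2O.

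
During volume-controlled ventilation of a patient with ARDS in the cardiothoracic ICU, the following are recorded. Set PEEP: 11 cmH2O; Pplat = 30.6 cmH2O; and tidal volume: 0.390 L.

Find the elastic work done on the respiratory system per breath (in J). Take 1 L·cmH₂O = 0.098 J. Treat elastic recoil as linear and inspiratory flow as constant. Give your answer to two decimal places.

0.37

Elastic work ≈ ½ × (Pplat − PEEP) × Vt = 0.5 × (30.6 − 11) × 0.390 L = 0.5 × 19.6 × 0.390 = 3.822 L·cmH2O.
× 0.098 J/(L·cmH2O) → 0.3746 J.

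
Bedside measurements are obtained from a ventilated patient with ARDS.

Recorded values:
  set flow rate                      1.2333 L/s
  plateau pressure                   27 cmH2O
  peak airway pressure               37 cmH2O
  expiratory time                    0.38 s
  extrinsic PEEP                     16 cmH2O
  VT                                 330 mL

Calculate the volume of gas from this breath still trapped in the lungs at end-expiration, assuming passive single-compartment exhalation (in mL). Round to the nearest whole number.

69

R = (PIP − Pplat)/V̇ = (37 − 27) / 1.2333 = 10.0/1.2333 = 8.108 cmH2O·s/L.
C = Vt/(Pplat − PEEP) = 330.0 / (27 − 16) = 330.0/11.0 = 30.0 mL/cmH2O.
τ = R × C = 8.108 × 0.03 L/cmH2O = 0.2432 s.
Fraction remaining = e^(−Te/τ) = e^(−0.38/0.2432) = 0.2096.
Trapped volume = 330.0 × 0.2096 = 69.168 mL.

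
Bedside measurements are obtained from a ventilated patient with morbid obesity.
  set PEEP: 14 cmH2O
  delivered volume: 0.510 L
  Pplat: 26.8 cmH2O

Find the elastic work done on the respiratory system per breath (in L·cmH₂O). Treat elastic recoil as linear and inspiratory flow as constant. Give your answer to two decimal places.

3.26

Elastic work ≈ ½ × (Pplat − PEEP) × Vt = 0.5 × (26.8 − 14) × 0.510 L = 0.5 × 12.8 × 0.510 = 3.264 L·cmH2O.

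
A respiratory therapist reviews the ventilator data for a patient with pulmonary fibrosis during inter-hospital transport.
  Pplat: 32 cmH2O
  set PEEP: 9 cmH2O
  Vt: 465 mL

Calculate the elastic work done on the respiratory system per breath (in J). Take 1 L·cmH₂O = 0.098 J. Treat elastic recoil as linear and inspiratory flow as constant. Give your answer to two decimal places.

Elastic work ≈ ½ × (Pplat − PEEP) × Vt = 0.5 × (32 − 9) × 0.465 L = 0.5 × 23.0 × 0.465 = 5.348 L·cmH2O.
× 0.098 J/(L·cmH2O) → 0.5241 J.

0.52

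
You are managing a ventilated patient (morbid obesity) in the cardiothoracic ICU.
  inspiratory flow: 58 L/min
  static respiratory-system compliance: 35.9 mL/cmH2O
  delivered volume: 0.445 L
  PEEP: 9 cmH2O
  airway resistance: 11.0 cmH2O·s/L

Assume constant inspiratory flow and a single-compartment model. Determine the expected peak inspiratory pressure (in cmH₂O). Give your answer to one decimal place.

32.0

Flow: 58 L/min ÷ 60 = 0.9667 L/s.
Equation of motion (constant flow): PIP = Vt/C + R·V̇ + PEEP.
PIP = 445/35.9 + 11.0×0.9667 + 9 = 12.396 + 10.634 + 9 = 32.03 cmH2O.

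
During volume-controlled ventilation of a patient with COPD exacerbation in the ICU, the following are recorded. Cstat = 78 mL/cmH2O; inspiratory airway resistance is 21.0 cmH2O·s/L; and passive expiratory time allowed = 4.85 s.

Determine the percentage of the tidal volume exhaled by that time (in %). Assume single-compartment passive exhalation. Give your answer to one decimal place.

τ = R × C = 21.0 × 78 mL/cmH2O = 21.0 × 0.078 L/cmH2O = 1.638 s.
Passive exhalation: V(t)/V₀ = e^(−t/τ) = e^(−4.85/1.638) = 0.05177.
Fraction exhaled = 1 − 0.05177 = 0.9482 → 94.82%.

94.8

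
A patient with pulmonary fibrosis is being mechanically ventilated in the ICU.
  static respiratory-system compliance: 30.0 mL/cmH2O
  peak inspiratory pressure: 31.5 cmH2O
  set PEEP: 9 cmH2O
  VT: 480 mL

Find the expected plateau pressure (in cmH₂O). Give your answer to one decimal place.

Pplat = PEEP + Vt / Cstat = 9 + 480 / 30.0 = 9 + 16.0 = 25.0 cmH2O.

25.0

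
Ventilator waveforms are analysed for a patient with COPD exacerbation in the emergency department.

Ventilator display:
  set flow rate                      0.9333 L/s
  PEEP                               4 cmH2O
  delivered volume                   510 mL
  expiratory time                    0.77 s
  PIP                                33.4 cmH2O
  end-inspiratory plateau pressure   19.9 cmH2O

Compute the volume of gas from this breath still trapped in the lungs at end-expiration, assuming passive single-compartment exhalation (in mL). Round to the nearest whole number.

R = (PIP − Pplat)/V̇ = (33.4 − 19.9) / 0.9333 = 13.5/0.9333 = 14.465 cmH2O·s/L.
C = Vt/(Pplat − PEEP) = 510.0 / (19.9 − 4) = 510.0/15.9 = 32.075 mL/cmH2O.
τ = R × C = 14.465 × 0.03208 L/cmH2O = 0.464 s.
Fraction remaining = e^(−Te/τ) = e^(−0.77/0.464) = 0.1902.
Trapped volume = 510.0 × 0.1902 = 97.002 mL.

97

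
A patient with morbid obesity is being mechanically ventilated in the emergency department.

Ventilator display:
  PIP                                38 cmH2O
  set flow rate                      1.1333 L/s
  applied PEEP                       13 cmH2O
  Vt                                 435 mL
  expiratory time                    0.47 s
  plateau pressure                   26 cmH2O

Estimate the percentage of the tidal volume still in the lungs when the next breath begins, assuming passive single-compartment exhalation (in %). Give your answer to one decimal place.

26.5

R = (PIP − Pplat)/V̇ = (38 − 26) / 1.1333 = 12.0/1.1333 = 10.589 cmH2O·s/L.
C = Vt/(Pplat − PEEP) = 435.0 / (26 − 13) = 435.0/13.0 = 33.462 mL/cmH2O.
τ = R × C = 10.589 × 0.03346 L/cmH2O = 0.3543 s.
Fraction remaining at end-expiration = e^(−Te/τ) = e^(−0.47/0.3543) = 0.2654 → 26.54%.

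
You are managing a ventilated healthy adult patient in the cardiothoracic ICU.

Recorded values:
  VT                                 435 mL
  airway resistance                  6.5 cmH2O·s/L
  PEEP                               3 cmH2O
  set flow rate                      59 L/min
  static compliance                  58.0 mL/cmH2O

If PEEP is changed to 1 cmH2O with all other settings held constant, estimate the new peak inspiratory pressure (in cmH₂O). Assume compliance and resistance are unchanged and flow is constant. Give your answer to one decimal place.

Flow: 59 L/min ÷ 60 = 0.9833 L/s.
PIP = Vt/C + R·V̇ + PEEP (constant-flow equation of motion).
Only the baseline term changes: ΔPIP = ΔPEEP = 1 − 3 = -2.0 cmH2O.
Original PIP = 435/58.0 + 6.5×0.9833 + 3 = 16.891 cmH2O; new PIP = 16.891 + (-2.0) = 14.891 cmH2O.

14.9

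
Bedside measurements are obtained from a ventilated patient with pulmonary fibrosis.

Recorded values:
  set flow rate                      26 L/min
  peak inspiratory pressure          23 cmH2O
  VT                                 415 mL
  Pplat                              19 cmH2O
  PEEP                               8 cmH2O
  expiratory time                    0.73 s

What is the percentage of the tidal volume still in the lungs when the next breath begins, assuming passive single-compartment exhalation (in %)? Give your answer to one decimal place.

Flow: 26 L/min ÷ 60 = 0.4333 L/s.
R = (PIP − Pplat)/V̇ = (23 − 19) / 0.4333 = 4.0/0.4333 = 9.231 cmH2O·s/L.
C = Vt/(Pplat − PEEP) = 415.0 / (19 − 8) = 415.0/11.0 = 37.727 mL/cmH2O.
τ = R × C = 9.231 × 0.03773 L/cmH2O = 0.3483 s.
Fraction remaining at end-expiration = e^(−Te/τ) = e^(−0.73/0.3483) = 0.123 → 12.3%.

12.3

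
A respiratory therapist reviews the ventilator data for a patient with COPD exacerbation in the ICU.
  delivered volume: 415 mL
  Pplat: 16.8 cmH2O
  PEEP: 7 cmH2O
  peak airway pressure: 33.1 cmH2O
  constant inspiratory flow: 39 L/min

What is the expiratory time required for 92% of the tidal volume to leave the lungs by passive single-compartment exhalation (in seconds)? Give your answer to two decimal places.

2.68

Flow: 39 L/min ÷ 60 = 0.65 L/s.
R = (PIP − Pplat)/V̇ = (33.1 − 16.8) / 0.65 = 16.3/0.65 = 25.077 cmH2O·s/L.
C = Vt/(Pplat − PEEP) = 415.0 / (16.8 − 7) = 415.0/9.8 = 42.347 mL/cmH2O.
τ = R × C = 25.077 × 0.04235 L/cmH2O = 1.062 s.
t = −τ·ln(1 − 0.92) = −1.062·ln(0.08) = 2.682 s.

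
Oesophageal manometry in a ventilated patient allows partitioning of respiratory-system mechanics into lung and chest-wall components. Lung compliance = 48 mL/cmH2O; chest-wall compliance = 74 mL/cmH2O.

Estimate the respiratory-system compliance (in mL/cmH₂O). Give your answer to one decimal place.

29.1

Lung and chest wall are elastances in series: 1/Crs = 1/CL + 1/Ccw.
1/Crs = 1/48 + 1/74 = 0.03435.
Crs = 29.112 mL/cmH2O.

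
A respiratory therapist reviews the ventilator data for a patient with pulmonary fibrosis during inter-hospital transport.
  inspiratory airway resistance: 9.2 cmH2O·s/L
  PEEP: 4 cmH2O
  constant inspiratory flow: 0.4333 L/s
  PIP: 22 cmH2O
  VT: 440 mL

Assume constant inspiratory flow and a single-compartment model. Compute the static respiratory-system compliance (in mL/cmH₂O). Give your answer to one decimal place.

31.4

Equation of motion (constant flow): PIP = Vt/C + R·V̇ + PEEP.
Vt/C = PIP − R·V̇ − PEEP = 22 − 9.2×0.4333 − 4 = 22 − 3.986 − 4 = 14.014 cmH2O.
C = Vt / 14.014 = 440 / 14.014 = 31.397 mL/cmH2O.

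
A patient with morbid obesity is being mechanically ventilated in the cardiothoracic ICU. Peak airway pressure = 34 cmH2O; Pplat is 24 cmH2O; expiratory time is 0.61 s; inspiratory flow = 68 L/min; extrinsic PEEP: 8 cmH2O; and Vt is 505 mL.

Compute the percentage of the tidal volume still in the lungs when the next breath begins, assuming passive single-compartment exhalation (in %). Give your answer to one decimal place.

11.2

Flow: 68 L/min ÷ 60 = 1.1333 L/s.
R = (PIP − Pplat)/V̇ = (34 − 24) / 1.1333 = 10.0/1.1333 = 8.824 cmH2O·s/L.
C = Vt/(Pplat − PEEP) = 505.0 / (24 − 8) = 505.0/16.0 = 31.563 mL/cmH2O.
τ = R × C = 8.824 × 0.03156 L/cmH2O = 0.2785 s.
Fraction remaining at end-expiration = e^(−Te/τ) = e^(−0.61/0.2785) = 0.1119 → 11.19%.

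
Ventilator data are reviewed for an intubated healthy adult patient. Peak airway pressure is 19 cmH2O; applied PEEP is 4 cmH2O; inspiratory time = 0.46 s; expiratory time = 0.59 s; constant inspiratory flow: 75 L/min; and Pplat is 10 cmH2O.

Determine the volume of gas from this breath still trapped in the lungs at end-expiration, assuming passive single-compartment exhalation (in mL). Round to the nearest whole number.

245

Flow: 75 L/min ÷ 60 = 1.25 L/s.
Vt = flow × Ti = 1.25 L/s × 0.46 s × 1000 mL/L = 575.0 mL.
R = (PIP − Pplat)/V̇ = (19 − 10) / 1.25 = 9.0/1.25 = 7.2 cmH2O·s/L.
C = Vt/(Pplat − PEEP) = 575.0 / (10 − 4) = 575.0/6.0 = 95.833 mL/cmH2O.
τ = R × C = 7.2 × 0.09583 L/cmH2O = 0.69 s.
Fraction remaining = e^(−Te/τ) = e^(−0.59/0.69) = 0.4253.
Trapped volume = 575.0 × 0.4253 = 244.55 mL.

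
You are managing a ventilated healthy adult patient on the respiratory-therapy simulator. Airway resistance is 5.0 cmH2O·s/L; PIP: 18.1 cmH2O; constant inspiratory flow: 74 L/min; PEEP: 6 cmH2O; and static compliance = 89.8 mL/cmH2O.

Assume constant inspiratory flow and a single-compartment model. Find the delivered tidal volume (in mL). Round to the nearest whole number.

533

Flow: 74 L/min ÷ 60 = 1.2333 L/s.
Equation of motion (constant flow): PIP = Vt/C + R·V̇ + PEEP.
Vt/C = PIP − R·V̇ − PEEP = 18.1 − 6.167 − 6 = 5.933 cmH2O.
Vt = C × 5.933 = 89.8 × 5.933 = 532.78 mL.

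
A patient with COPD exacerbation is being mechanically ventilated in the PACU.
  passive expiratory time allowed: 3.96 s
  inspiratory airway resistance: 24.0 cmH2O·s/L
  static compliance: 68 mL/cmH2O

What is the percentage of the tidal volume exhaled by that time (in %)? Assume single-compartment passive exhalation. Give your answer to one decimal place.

τ = R × C = 24.0 × 68 mL/cmH2O = 24.0 × 0.068 L/cmH2O = 1.632 s.
Passive exhalation: V(t)/V₀ = e^(−t/τ) = e^(−3.96/1.632) = 0.08835.
Fraction exhaled = 1 − 0.08835 = 0.9117 → 91.17%.

91.2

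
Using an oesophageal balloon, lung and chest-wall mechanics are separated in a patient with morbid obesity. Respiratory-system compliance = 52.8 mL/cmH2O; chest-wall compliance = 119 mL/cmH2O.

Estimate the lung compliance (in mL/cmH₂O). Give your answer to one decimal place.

94.9

1/CL = 1/Crs − 1/Ccw.
1/CL = 1/52.8 − 1/119 = 0.01054.
CL = 94.877 mL/cmH2O.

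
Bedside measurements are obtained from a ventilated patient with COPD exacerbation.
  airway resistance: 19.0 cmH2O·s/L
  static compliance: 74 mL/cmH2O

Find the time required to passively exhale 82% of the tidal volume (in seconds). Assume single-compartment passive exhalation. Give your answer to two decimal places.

τ = R × C = 19.0 × 74 mL/cmH2O = 19.0 × 0.074 L/cmH2O = 1.406 s.
Exhaled fraction f = 1 − e^(−t/τ) → t = −τ·ln(1 − f) = −1.406·ln(0.18) = 2.411 s.

2.41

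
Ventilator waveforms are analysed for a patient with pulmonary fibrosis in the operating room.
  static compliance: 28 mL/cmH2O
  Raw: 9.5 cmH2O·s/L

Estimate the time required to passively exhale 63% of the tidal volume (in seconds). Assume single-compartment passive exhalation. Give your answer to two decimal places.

τ = R × C = 9.5 × 28 mL/cmH2O = 9.5 × 0.028 L/cmH2O = 0.266 s.
Exhaled fraction f = 1 − e^(−t/τ) → t = −τ·ln(1 − f) = −0.266·ln(0.37) = 0.2645 s.

0.26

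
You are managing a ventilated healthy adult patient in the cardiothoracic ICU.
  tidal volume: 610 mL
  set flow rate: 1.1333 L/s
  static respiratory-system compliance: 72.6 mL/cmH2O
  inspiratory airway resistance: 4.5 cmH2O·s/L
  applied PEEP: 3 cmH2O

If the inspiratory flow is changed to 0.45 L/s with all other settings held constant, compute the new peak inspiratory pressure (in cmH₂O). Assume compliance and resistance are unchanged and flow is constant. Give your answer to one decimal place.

13.4

PIP = Vt/C + R·V̇ + PEEP (constant-flow equation of motion).
Only the resistive term changes: ΔPIP = R × ΔV̇ = 4.5 × (0.45 − 1.1333) = 4.5 × -0.6833 = -3.075 cmH2O.
Original PIP = 610/72.6 + 4.5×1.1333 + 3 = 16.502 cmH2O; new PIP = 16.502 + (-3.075) = 13.427 cmH2O.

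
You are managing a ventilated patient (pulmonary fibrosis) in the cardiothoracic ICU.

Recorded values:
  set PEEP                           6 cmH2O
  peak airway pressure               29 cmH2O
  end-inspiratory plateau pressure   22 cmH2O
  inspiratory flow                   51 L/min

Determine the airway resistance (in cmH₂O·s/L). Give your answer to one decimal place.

8.2

Flow: 51 L/min ÷ 60 = 0.85 L/s.
Raw = (PIP − Pplat) / flow = (29 − 22) / 0.85 = 7.0 / 0.85 = 8.235 cmH2O·s/L.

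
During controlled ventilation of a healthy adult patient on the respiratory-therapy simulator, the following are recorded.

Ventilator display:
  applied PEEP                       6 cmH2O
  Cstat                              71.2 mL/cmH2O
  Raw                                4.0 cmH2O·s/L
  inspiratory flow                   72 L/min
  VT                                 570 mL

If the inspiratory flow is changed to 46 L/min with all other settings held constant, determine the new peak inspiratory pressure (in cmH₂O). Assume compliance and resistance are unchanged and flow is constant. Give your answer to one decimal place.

Flow: 72 L/min ÷ 60 = 1.2 L/s.
New flow: 46 L/min ÷ 60 = 0.7667 L/s.
PIP = Vt/C + R·V̇ + PEEP (constant-flow equation of motion).
Only the resistive term changes: ΔPIP = R × ΔV̇ = 4.0 × (0.7667 − 1.2) = 4.0 × -0.4333 = -1.733 cmH2O.
Original PIP = 570/71.2 + 4.0×1.2 + 6 = 18.806 cmH2O; new PIP = 18.806 + (-1.733) = 17.073 cmH2O.

17.1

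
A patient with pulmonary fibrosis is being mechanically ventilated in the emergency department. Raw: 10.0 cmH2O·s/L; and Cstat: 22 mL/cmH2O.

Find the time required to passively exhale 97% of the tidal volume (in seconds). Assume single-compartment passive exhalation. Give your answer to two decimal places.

0.77

τ = R × C = 10.0 × 22 mL/cmH2O = 10.0 × 0.022 L/cmH2O = 0.22 s.
Exhaled fraction f = 1 − e^(−t/τ) → t = −τ·ln(1 − f) = −0.22·ln(0.03) = 0.7714 s.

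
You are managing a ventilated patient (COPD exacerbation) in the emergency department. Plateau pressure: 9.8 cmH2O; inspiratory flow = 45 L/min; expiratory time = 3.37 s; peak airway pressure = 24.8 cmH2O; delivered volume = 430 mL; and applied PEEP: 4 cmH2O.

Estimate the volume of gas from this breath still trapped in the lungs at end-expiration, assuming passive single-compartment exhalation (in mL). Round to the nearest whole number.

44

Flow: 45 L/min ÷ 60 = 0.75 L/s.
R = (PIP − Pplat)/V̇ = (24.8 − 9.8) / 0.75 = 15.0/0.75 = 20.0 cmH2O·s/L.
C = Vt/(Pplat − PEEP) = 430.0 / (9.8 − 4) = 430.0/5.8 = 74.138 mL/cmH2O.
τ = R × C = 20.0 × 0.07414 L/cmH2O = 1.483 s.
Fraction remaining = e^(−Te/τ) = e^(−3.37/1.483) = 0.1031.
Trapped volume = 430.0 × 0.1031 = 44.333 mL.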